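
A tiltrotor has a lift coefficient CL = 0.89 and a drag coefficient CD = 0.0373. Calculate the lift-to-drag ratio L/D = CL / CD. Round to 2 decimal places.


Step 1: L/D = CL / CD = 0.89 / 0.0373
Step 2: L/D = 23.86

23.86


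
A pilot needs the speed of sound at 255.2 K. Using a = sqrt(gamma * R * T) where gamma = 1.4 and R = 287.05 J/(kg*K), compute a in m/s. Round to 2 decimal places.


Step 1: gamma * R * T = 1.4 * 287.05 * 255.2 = 102557.224
Step 2: a = sqrt(102557.224) = 320.25 m/s

320.25


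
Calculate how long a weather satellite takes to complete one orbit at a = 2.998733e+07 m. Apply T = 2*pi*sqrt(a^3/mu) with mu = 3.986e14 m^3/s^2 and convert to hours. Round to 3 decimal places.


Step 1: a^3 / mu = 2.696581e+22 / 3.986e14 = 6.765129e+07
Step 2: sqrt(6.765129e+07) = 8225.0406 s
Step 3: T = 2*pi * 8225.0406 = 51679.45 s
Step 4: T in hours = 51679.45 / 3600 = 14.355 hours

14.355


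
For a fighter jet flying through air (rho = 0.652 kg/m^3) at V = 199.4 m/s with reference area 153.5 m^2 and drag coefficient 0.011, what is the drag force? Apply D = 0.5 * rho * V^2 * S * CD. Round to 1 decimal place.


Step 1: Dynamic pressure q = 0.5 * 0.652 * 199.4^2 = 12961.8774 Pa
Step 2: Drag D = q * S * CD = 12961.8774 * 153.5 * 0.011
Step 3: D = 21886.1 N

21886.1


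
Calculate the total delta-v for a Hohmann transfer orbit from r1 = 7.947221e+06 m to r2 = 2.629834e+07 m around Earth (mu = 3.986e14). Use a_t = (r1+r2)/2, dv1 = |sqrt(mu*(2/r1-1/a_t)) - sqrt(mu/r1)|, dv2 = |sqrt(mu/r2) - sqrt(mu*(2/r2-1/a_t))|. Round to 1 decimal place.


Step 1: Transfer semi-major axis a_t = (7.947221e+06 + 2.629834e+07) / 2 = 1.712278e+07 m
Step 2: v1 (circular at r1) = sqrt(mu/r1) = 7082.08 m/s
Step 3: v_t1 = sqrt(mu*(2/r1 - 1/a_t)) = 8776.84 m/s
Step 4: dv1 = |8776.84 - 7082.08| = 1694.75 m/s
Step 5: v2 (circular at r2) = 3893.18 m/s, v_t2 = 2652.31 m/s
Step 6: dv2 = |3893.18 - 2652.31| = 1240.87 m/s
Step 7: Total delta-v = 1694.75 + 1240.87 = 2935.6 m/s

2935.6


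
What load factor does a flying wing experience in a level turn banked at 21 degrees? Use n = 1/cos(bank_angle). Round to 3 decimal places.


Step 1: Convert 21 degrees to radians = 0.366519
Step 2: cos(21 deg) = 0.93358
Step 3: n = 1 / 0.93358 = 1.071

1.071


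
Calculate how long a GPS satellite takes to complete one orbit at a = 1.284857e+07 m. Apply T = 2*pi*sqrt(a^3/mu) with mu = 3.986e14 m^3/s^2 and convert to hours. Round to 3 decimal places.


Step 1: a^3 / mu = 2.121116e+21 / 3.986e14 = 5.321415e+06
Step 2: sqrt(5.321415e+06) = 2306.8191 s
Step 3: T = 2*pi * 2306.8191 = 14494.17 s
Step 4: T in hours = 14494.17 / 3600 = 4.026 hours

4.026


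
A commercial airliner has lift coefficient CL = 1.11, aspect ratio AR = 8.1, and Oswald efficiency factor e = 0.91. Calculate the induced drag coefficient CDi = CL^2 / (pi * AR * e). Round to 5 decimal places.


Step 1: CL^2 = 1.11^2 = 1.2321
Step 2: pi * AR * e = 3.14159 * 8.1 * 0.91 = 23.156679
Step 3: CDi = 1.2321 / 23.156679 = 0.05321

0.05321


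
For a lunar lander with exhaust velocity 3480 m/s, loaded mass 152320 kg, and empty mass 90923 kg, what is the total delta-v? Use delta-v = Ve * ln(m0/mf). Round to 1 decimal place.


Step 1: Mass ratio m0/mf = 152320 / 90923 = 1.675264
Step 2: ln(1.675264) = 0.515971
Step 3: delta-v = 3480 * 0.515971 = 1795.6 m/s

1795.6


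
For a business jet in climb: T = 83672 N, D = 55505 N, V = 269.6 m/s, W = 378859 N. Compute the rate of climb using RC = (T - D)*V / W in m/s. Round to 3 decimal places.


Step 1: Excess thrust = T - D = 83672 - 55505 = 28167 N
Step 2: Excess power = 28167 * 269.6 = 7593823.2 W
Step 3: RC = 7593823.2 / 378859 = 20.044 m/s

20.044


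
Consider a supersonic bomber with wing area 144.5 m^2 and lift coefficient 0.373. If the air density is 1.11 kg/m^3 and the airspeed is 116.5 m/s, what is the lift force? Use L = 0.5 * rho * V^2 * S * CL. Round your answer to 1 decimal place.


Step 1: Calculate dynamic pressure q = 0.5 * 1.11 * 116.5^2 = 0.5 * 1.11 * 13572.25 = 7532.5988 Pa
Step 2: Multiply by wing area and lift coefficient: L = 7532.5988 * 144.5 * 0.373
Step 3: L = 1088460.5194 * 0.373 = 405995.8 N

405995.8


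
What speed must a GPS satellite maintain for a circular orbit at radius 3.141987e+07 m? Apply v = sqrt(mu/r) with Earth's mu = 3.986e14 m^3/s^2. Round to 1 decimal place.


Step 1: mu / r = 3.986e14 / 3.141987e+07 = 12686239.6312
Step 2: v = sqrt(12686239.6312) = 3561.8 m/s

3561.8


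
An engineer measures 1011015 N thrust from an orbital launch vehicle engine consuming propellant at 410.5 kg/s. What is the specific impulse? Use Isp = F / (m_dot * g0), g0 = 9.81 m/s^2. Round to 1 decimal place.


Step 1: m_dot * g0 = 410.5 * 9.81 = 4027.01
Step 2: Isp = 1011015 / 4027.01 = 251.1 s

251.1


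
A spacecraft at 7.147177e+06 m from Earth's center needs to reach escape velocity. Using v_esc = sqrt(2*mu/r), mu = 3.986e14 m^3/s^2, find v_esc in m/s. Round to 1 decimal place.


Step 1: 2*mu/r = 2 * 3.986e14 / 7.147177e+06 = 111540542.5107
Step 2: v_esc = sqrt(111540542.5107) = 10561.3 m/s

10561.3


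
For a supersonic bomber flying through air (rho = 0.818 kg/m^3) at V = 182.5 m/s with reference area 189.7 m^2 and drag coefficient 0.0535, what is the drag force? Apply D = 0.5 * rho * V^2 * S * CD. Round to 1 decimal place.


Step 1: Dynamic pressure q = 0.5 * 0.818 * 182.5^2 = 13622.2562 Pa
Step 2: Drag D = q * S * CD = 13622.2562 * 189.7 * 0.0535
Step 3: D = 138251.6 N

138251.6


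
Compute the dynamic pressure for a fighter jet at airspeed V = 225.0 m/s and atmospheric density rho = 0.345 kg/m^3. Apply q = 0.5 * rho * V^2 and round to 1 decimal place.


Step 1: V^2 = 225.0^2 = 50625.0
Step 2: q = 0.5 * 0.345 * 50625.0
Step 3: q = 8732.8 Pa

8732.8


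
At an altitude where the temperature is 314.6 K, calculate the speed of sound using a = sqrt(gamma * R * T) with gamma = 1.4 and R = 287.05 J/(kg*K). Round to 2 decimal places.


Step 1: gamma * R * T = 1.4 * 287.05 * 314.6 = 126428.302
Step 2: a = sqrt(126428.302) = 355.57 m/s

355.57


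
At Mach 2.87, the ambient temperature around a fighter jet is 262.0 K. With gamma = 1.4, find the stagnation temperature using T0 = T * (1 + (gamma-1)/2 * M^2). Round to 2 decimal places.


Step 1: (gamma-1)/2 = 0.2
Step 2: M^2 = 8.2369
Step 3: 1 + 0.2 * 8.2369 = 2.64738
Step 4: T0 = 262.0 * 2.64738 = 693.61 K

693.61


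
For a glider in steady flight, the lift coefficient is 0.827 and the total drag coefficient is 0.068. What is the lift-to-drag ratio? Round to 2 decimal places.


Step 1: L/D = CL / CD = 0.827 / 0.068
Step 2: L/D = 12.16

12.16


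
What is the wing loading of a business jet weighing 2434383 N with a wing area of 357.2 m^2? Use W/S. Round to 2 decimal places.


Step 1: Wing loading = W / S = 2434383 / 357.2
Step 2: Wing loading = 6815.18 N/m^2

6815.18


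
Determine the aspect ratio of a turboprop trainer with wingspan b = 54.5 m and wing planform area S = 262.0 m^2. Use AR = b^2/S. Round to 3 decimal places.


Step 1: b^2 = 54.5^2 = 2970.25
Step 2: AR = 2970.25 / 262.0 = 11.337

11.337


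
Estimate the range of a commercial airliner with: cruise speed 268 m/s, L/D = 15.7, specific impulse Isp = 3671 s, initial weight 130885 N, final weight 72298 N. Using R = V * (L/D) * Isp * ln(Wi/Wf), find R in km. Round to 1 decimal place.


Step 1: Coefficient = V * (L/D) * Isp = 268 * 15.7 * 3671 = 15446099.6 m
Step 2: Wi/Wf = 130885 / 72298 = 1.810354
Step 3: ln(1.810354) = 0.593523
Step 4: R = 15446099.6 * 0.593523 = 9167609.3 m = 9167.6 km

9167.6


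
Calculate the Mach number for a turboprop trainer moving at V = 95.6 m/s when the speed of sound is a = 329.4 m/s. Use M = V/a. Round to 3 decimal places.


Step 1: M = V / a = 95.6 / 329.4
Step 2: M = 0.290

0.290


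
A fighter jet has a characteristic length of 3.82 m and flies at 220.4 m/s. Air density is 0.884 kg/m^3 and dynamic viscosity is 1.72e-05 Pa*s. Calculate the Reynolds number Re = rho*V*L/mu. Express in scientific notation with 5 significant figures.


Step 1: Numerator = rho * V * L = 0.884 * 220.4 * 3.82 = 744.264352
Step 2: Re = 744.264352 / 1.72e-05
Step 3: Re = 4.3271e+07

4.3271e+07


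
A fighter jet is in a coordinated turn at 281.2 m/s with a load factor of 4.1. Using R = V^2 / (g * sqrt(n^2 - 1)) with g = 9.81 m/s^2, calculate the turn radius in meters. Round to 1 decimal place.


Step 1: V^2 = 281.2^2 = 79073.44
Step 2: n^2 - 1 = 4.1^2 - 1 = 15.81
Step 3: sqrt(15.81) = 3.976179
Step 4: R = 79073.44 / (9.81 * 3.976179) = 2027.2 m

2027.2


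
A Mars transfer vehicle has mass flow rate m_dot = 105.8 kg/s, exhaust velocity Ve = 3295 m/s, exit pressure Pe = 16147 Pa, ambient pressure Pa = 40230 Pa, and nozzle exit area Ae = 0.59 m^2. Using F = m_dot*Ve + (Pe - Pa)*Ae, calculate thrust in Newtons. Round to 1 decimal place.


Step 1: Momentum thrust = m_dot * Ve = 105.8 * 3295 = 348611.0 N
Step 2: Pressure thrust = (Pe - Pa) * Ae = (16147 - 40230) * 0.59 = -14208.97 N
Step 3: Total thrust F = 348611.0 + -14208.97 = 334402.0 N

334402.0


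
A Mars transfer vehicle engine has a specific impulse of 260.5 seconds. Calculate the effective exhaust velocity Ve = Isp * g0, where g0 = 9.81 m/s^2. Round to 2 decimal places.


Step 1: Ve = Isp * g0 = 260.5 * 9.81
Step 2: Ve = 2555.51 m/s

2555.51


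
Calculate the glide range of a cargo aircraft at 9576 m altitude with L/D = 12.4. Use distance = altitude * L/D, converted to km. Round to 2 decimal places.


Step 1: Glide distance = altitude * L/D = 9576 * 12.4 = 118742.4 m
Step 2: Convert to km: 118742.4 / 1000 = 118.74 km

118.74


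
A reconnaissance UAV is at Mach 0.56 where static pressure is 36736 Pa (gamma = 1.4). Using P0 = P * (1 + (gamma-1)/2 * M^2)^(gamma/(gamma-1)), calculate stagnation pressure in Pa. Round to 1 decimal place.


Step 1: (gamma-1)/2 * M^2 = 0.2 * 0.3136 = 0.06272
Step 2: 1 + 0.06272 = 1.06272
Step 3: Exponent gamma/(gamma-1) = 3.5
Step 4: P0 = 36736 * 1.06272^3.5 = 45452.5 Pa

45452.5


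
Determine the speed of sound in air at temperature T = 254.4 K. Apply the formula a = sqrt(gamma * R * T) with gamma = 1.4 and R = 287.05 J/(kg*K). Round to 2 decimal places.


Step 1: gamma * R * T = 1.4 * 287.05 * 254.4 = 102235.728
Step 2: a = sqrt(102235.728) = 319.74 m/s

319.74


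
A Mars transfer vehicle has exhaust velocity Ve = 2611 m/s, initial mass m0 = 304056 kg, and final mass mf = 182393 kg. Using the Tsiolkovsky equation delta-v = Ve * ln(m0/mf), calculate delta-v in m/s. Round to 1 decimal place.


Step 1: Mass ratio m0/mf = 304056 / 182393 = 1.667038
Step 2: ln(1.667038) = 0.511048
Step 3: delta-v = 2611 * 0.511048 = 1334.3 m/s

1334.3


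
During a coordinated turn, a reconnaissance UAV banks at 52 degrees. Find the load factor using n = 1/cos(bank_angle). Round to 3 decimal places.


Step 1: Convert 52 degrees to radians = 0.907571
Step 2: cos(52 deg) = 0.615661
Step 3: n = 1 / 0.615661 = 1.624

1.624


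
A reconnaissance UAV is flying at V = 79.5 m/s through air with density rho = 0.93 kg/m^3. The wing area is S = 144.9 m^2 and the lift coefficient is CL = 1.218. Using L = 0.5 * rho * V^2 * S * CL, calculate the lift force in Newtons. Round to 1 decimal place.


Step 1: Calculate dynamic pressure q = 0.5 * 0.93 * 79.5^2 = 0.5 * 0.93 * 6320.25 = 2938.9163 Pa
Step 2: Multiply by wing area and lift coefficient: L = 2938.9163 * 144.9 * 1.218
Step 3: L = 425848.9646 * 1.218 = 518684.0 N

518684.0


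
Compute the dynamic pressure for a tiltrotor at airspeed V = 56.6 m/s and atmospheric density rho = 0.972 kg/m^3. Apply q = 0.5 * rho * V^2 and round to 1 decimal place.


Step 1: V^2 = 56.6^2 = 3203.56
Step 2: q = 0.5 * 0.972 * 3203.56
Step 3: q = 1556.9 Pa

1556.9


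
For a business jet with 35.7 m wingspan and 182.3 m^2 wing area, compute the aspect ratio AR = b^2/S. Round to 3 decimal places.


Step 1: b^2 = 35.7^2 = 1274.49
Step 2: AR = 1274.49 / 182.3 = 6.991

6.991


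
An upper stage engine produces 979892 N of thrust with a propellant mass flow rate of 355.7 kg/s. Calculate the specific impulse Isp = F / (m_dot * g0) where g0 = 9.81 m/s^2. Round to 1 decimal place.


Step 1: m_dot * g0 = 355.7 * 9.81 = 3489.42
Step 2: Isp = 979892 / 3489.42 = 280.8 s

280.8


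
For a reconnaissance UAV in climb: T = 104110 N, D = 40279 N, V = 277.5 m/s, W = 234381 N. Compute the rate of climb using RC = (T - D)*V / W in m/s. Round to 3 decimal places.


Step 1: Excess thrust = T - D = 104110 - 40279 = 63831 N
Step 2: Excess power = 63831 * 277.5 = 17713102.5 W
Step 3: RC = 17713102.5 / 234381 = 75.574 m/s

75.574


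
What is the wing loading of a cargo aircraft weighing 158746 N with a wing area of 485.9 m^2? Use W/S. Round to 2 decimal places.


Step 1: Wing loading = W / S = 158746 / 485.9
Step 2: Wing loading = 326.71 N/m^2

326.71


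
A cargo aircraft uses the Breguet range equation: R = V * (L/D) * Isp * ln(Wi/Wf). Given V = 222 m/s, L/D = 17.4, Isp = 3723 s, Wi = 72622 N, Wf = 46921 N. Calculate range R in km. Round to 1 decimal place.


Step 1: Coefficient = V * (L/D) * Isp = 222 * 17.4 * 3723 = 14381204.4 m
Step 2: Wi/Wf = 72622 / 46921 = 1.54775
Step 3: ln(1.54775) = 0.436803
Step 4: R = 14381204.4 * 0.436803 = 6281747.0 m = 6281.7 km

6281.7


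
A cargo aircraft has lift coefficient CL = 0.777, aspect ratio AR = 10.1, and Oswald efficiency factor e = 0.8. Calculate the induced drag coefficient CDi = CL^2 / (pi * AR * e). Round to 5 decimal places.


Step 1: CL^2 = 0.777^2 = 0.603729
Step 2: pi * AR * e = 3.14159 * 10.1 * 0.8 = 25.384069
Step 3: CDi = 0.603729 / 25.384069 = 0.02378

0.02378


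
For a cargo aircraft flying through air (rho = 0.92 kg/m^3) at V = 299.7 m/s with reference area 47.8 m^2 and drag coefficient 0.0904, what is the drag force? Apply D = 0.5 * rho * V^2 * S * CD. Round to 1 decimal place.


Step 1: Dynamic pressure q = 0.5 * 0.92 * 299.7^2 = 41317.2414 Pa
Step 2: Drag D = q * S * CD = 41317.2414 * 47.8 * 0.0904
Step 3: D = 178536.8 N

178536.8


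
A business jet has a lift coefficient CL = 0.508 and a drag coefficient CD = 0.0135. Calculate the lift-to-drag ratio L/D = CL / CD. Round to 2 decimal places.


Step 1: L/D = CL / CD = 0.508 / 0.0135
Step 2: L/D = 37.63

37.63


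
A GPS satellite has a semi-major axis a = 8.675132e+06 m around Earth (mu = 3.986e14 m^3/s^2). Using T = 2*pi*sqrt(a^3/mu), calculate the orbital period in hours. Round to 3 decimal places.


Step 1: a^3 / mu = 6.528723e+20 / 3.986e14 = 1.637914e+06
Step 2: sqrt(1.637914e+06) = 1279.81 s
Step 3: T = 2*pi * 1279.81 = 8041.28 s
Step 4: T in hours = 8041.28 / 3600 = 2.234 hours

2.234


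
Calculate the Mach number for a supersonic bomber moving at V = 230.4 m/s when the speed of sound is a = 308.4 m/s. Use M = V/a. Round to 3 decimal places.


Step 1: M = V / a = 230.4 / 308.4
Step 2: M = 0.747

0.747


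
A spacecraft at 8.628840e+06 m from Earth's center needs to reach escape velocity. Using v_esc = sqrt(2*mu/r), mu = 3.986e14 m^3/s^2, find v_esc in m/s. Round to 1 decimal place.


Step 1: 2*mu/r = 2 * 3.986e14 / 8.628840e+06 = 92387852.8284
Step 2: v_esc = sqrt(92387852.8284) = 9611.9 m/s

9611.9


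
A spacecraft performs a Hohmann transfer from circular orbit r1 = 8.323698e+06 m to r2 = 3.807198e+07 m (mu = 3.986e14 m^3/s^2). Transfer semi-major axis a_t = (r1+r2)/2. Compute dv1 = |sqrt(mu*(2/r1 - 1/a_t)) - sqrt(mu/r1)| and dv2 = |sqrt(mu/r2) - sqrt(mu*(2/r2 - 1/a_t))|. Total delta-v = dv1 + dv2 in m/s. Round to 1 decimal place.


Step 1: Transfer semi-major axis a_t = (8.323698e+06 + 3.807198e+07) / 2 = 2.319784e+07 m
Step 2: v1 (circular at r1) = sqrt(mu/r1) = 6920.07 m/s
Step 3: v_t1 = sqrt(mu*(2/r1 - 1/a_t)) = 8865.22 m/s
Step 4: dv1 = |8865.22 - 6920.07| = 1945.15 m/s
Step 5: v2 (circular at r2) = 3235.68 m/s, v_t2 = 1938.21 m/s
Step 6: dv2 = |3235.68 - 1938.21| = 1297.47 m/s
Step 7: Total delta-v = 1945.15 + 1297.47 = 3242.6 m/s

3242.6


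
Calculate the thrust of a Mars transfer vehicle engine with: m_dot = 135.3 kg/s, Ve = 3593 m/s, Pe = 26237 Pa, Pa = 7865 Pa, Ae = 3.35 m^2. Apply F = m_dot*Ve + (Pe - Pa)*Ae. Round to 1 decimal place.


Step 1: Momentum thrust = m_dot * Ve = 135.3 * 3593 = 486132.9 N
Step 2: Pressure thrust = (Pe - Pa) * Ae = (26237 - 7865) * 3.35 = 61546.20 N
Step 3: Total thrust F = 486132.9 + 61546.20 = 547679.1 N

547679.1


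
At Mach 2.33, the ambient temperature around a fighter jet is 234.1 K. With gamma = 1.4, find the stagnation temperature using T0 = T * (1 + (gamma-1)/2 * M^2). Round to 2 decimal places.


Step 1: (gamma-1)/2 = 0.2
Step 2: M^2 = 5.4289
Step 3: 1 + 0.2 * 5.4289 = 2.08578
Step 4: T0 = 234.1 * 2.08578 = 488.28 K

488.28


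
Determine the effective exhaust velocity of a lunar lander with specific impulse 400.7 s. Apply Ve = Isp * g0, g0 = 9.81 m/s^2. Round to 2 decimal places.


Step 1: Ve = Isp * g0 = 400.7 * 9.81
Step 2: Ve = 3930.87 m/s

3930.87


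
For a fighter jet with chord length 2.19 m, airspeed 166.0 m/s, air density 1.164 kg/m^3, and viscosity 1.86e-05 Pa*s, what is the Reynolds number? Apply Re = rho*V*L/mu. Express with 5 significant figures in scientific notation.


Step 1: Numerator = rho * V * L = 1.164 * 166.0 * 2.19 = 423.16056
Step 2: Re = 423.16056 / 1.86e-05
Step 3: Re = 2.2751e+07

2.2751e+07


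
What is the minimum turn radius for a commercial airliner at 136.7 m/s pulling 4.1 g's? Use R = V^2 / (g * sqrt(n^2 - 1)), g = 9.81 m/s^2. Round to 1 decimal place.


Step 1: V^2 = 136.7^2 = 18686.89
Step 2: n^2 - 1 = 4.1^2 - 1 = 15.81
Step 3: sqrt(15.81) = 3.976179
Step 4: R = 18686.89 / (9.81 * 3.976179) = 479.1 m

479.1


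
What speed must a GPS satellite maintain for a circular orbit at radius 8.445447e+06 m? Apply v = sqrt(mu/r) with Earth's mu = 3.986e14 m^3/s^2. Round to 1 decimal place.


Step 1: mu / r = 3.986e14 / 8.445447e+06 = 47197028.1739
Step 2: v = sqrt(47197028.1739) = 6870.0 m/s

6870.0


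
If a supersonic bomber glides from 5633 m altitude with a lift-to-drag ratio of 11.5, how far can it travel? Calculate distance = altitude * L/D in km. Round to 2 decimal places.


Step 1: Glide distance = altitude * L/D = 5633 * 11.5 = 64779.5 m
Step 2: Convert to km: 64779.5 / 1000 = 64.78 km

64.78


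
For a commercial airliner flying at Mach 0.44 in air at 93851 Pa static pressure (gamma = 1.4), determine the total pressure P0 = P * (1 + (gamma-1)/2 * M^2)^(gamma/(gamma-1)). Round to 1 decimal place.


Step 1: (gamma-1)/2 * M^2 = 0.2 * 0.1936 = 0.03872
Step 2: 1 + 0.03872 = 1.03872
Step 3: Exponent gamma/(gamma-1) = 3.5
Step 4: P0 = 93851 * 1.03872^3.5 = 107197.2 Pa

107197.2


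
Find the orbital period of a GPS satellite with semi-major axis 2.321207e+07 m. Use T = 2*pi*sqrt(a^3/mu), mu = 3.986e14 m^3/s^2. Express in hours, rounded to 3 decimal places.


Step 1: a^3 / mu = 1.250667e+22 / 3.986e14 = 3.137649e+07
Step 2: sqrt(3.137649e+07) = 5601.4719 s
Step 3: T = 2*pi * 5601.4719 = 35195.09 s
Step 4: T in hours = 35195.09 / 3600 = 9.776 hours

9.776


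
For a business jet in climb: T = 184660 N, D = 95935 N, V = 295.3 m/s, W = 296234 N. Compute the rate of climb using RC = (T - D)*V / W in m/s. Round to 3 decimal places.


Step 1: Excess thrust = T - D = 184660 - 95935 = 88725 N
Step 2: Excess power = 88725 * 295.3 = 26200492.5 W
Step 3: RC = 26200492.5 / 296234 = 88.445 m/s

88.445


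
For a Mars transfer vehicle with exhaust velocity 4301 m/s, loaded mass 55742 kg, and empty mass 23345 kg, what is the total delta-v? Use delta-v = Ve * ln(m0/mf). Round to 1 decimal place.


Step 1: Mass ratio m0/mf = 55742 / 23345 = 2.387749
Step 2: ln(2.387749) = 0.870351
Step 3: delta-v = 4301 * 0.870351 = 3743.4 m/s

3743.4


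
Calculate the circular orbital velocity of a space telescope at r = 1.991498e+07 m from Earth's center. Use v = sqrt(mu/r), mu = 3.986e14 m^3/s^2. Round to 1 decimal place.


Step 1: mu / r = 3.986e14 / 1.991498e+07 = 20015084.1226
Step 2: v = sqrt(20015084.1226) = 4473.8 m/s

4473.8


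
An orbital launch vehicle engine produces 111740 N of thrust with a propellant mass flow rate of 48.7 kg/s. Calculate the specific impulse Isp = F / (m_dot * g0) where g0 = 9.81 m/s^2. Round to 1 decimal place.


Step 1: m_dot * g0 = 48.7 * 9.81 = 477.75
Step 2: Isp = 111740 / 477.75 = 233.9 s

233.9


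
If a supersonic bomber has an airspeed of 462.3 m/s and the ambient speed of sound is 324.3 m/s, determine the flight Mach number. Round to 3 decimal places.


Step 1: M = V / a = 462.3 / 324.3
Step 2: M = 1.426

1.426


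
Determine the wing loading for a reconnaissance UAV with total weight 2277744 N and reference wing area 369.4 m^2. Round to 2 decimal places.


Step 1: Wing loading = W / S = 2277744 / 369.4
Step 2: Wing loading = 6166.06 N/m^2

6166.06


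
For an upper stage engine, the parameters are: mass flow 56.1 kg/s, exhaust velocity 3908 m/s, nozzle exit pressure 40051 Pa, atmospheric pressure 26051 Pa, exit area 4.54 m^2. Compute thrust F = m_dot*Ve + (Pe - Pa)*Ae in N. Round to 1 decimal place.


Step 1: Momentum thrust = m_dot * Ve = 56.1 * 3908 = 219238.8 N
Step 2: Pressure thrust = (Pe - Pa) * Ae = (40051 - 26051) * 4.54 = 63560.00 N
Step 3: Total thrust F = 219238.8 + 63560.00 = 282798.8 N

282798.8


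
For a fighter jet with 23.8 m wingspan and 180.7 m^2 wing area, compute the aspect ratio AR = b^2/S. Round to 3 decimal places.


Step 1: b^2 = 23.8^2 = 566.44
Step 2: AR = 566.44 / 180.7 = 3.135

3.135


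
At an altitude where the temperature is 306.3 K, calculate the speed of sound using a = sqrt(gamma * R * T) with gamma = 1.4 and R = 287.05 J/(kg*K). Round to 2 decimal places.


Step 1: gamma * R * T = 1.4 * 287.05 * 306.3 = 123092.781
Step 2: a = sqrt(123092.781) = 350.85 m/s

350.85


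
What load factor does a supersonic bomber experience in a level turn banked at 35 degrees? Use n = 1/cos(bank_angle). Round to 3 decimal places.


Step 1: Convert 35 degrees to radians = 0.610865
Step 2: cos(35 deg) = 0.819152
Step 3: n = 1 / 0.819152 = 1.221

1.221


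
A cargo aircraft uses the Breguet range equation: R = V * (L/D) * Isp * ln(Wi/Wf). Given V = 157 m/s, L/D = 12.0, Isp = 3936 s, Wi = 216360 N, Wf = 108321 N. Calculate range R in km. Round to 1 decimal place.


Step 1: Coefficient = V * (L/D) * Isp = 157 * 12.0 * 3936 = 7415424.0 m
Step 2: Wi/Wf = 216360 / 108321 = 1.997397
Step 3: ln(1.997397) = 0.691845
Step 4: R = 7415424.0 * 0.691845 = 5130321.4 m = 5130.3 km

5130.3


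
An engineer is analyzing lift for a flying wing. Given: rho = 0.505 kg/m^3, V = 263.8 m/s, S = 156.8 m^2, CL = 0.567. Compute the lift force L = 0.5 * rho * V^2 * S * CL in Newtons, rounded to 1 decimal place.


Step 1: Calculate dynamic pressure q = 0.5 * 0.505 * 263.8^2 = 0.5 * 0.505 * 69590.44 = 17571.5861 Pa
Step 2: Multiply by wing area and lift coefficient: L = 17571.5861 * 156.8 * 0.567
Step 3: L = 2755224.7005 * 0.567 = 1562212.4 N

1562212.4


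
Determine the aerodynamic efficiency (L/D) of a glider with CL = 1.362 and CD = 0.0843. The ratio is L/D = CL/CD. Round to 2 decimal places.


Step 1: L/D = CL / CD = 1.362 / 0.0843
Step 2: L/D = 16.16

16.16


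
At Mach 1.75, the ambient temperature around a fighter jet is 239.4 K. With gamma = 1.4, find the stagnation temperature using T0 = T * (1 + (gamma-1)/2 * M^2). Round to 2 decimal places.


Step 1: (gamma-1)/2 = 0.2
Step 2: M^2 = 3.0625
Step 3: 1 + 0.2 * 3.0625 = 1.6125
Step 4: T0 = 239.4 * 1.6125 = 386.03 K

386.03


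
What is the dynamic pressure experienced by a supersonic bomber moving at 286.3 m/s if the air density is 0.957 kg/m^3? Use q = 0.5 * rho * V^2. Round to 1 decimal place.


Step 1: V^2 = 286.3^2 = 81967.69
Step 2: q = 0.5 * 0.957 * 81967.69
Step 3: q = 39221.5 Pa

39221.5


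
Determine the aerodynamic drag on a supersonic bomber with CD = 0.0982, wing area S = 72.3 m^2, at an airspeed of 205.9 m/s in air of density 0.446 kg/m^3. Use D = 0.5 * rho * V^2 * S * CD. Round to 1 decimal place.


Step 1: Dynamic pressure q = 0.5 * 0.446 * 205.9^2 = 9454.0426 Pa
Step 2: Drag D = q * S * CD = 9454.0426 * 72.3 * 0.0982
Step 3: D = 67122.4 N

67122.4


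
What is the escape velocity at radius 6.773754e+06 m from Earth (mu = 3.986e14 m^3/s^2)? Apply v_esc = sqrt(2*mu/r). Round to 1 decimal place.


Step 1: 2*mu/r = 2 * 3.986e14 / 6.773754e+06 = 117689541.1318
Step 2: v_esc = sqrt(117689541.1318) = 10848.5 m/s

10848.5


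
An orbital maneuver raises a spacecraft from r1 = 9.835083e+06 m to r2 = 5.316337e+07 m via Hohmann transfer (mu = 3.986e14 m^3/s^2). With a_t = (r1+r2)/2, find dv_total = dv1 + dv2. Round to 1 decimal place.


Step 1: Transfer semi-major axis a_t = (9.835083e+06 + 5.316337e+07) / 2 = 3.149923e+07 m
Step 2: v1 (circular at r1) = sqrt(mu/r1) = 6366.19 m/s
Step 3: v_t1 = sqrt(mu*(2/r1 - 1/a_t)) = 8270.58 m/s
Step 4: dv1 = |8270.58 - 6366.19| = 1904.39 m/s
Step 5: v2 (circular at r2) = 2738.18 m/s, v_t2 = 1530.04 m/s
Step 6: dv2 = |2738.18 - 1530.04| = 1208.15 m/s
Step 7: Total delta-v = 1904.39 + 1208.15 = 3112.5 m/s

3112.5


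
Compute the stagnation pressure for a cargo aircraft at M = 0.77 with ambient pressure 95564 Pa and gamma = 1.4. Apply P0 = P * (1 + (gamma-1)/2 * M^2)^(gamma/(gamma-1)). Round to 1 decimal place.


Step 1: (gamma-1)/2 * M^2 = 0.2 * 0.5929 = 0.11858
Step 2: 1 + 0.11858 = 1.11858
Step 3: Exponent gamma/(gamma-1) = 3.5
Step 4: P0 = 95564 * 1.11858^3.5 = 141458.5 Pa

141458.5


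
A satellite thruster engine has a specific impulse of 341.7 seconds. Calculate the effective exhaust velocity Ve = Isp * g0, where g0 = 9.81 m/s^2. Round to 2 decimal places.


Step 1: Ve = Isp * g0 = 341.7 * 9.81
Step 2: Ve = 3352.08 m/s

3352.08


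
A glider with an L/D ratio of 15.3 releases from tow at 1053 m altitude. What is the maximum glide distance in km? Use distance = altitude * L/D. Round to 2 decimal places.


Step 1: Glide distance = altitude * L/D = 1053 * 15.3 = 16110.9 m
Step 2: Convert to km: 16110.9 / 1000 = 16.11 km

16.11


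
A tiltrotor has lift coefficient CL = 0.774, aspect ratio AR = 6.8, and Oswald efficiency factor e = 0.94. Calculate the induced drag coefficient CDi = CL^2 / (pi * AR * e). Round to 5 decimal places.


Step 1: CL^2 = 0.774^2 = 0.599076
Step 2: pi * AR * e = 3.14159 * 6.8 * 0.94 = 20.08106
Step 3: CDi = 0.599076 / 20.08106 = 0.02983

0.02983


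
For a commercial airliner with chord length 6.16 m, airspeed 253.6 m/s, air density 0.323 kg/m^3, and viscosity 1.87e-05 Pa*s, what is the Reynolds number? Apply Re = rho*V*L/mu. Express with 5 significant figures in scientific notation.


Step 1: Numerator = rho * V * L = 0.323 * 253.6 * 6.16 = 504.582848
Step 2: Re = 504.582848 / 1.87e-05
Step 3: Re = 2.6983e+07

2.6983e+07


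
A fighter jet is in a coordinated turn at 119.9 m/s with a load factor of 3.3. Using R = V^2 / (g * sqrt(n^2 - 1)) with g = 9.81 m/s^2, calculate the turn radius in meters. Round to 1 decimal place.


Step 1: V^2 = 119.9^2 = 14376.01
Step 2: n^2 - 1 = 3.3^2 - 1 = 9.89
Step 3: sqrt(9.89) = 3.144837
Step 4: R = 14376.01 / (9.81 * 3.144837) = 466.0 m

466.0


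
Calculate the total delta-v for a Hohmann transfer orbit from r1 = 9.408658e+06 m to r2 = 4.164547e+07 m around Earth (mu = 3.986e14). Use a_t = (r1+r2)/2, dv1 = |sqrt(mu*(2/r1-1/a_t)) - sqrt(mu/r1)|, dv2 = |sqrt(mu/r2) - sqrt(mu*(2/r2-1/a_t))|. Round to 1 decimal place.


Step 1: Transfer semi-major axis a_t = (9.408658e+06 + 4.164547e+07) / 2 = 2.552706e+07 m
Step 2: v1 (circular at r1) = sqrt(mu/r1) = 6508.86 m/s
Step 3: v_t1 = sqrt(mu*(2/r1 - 1/a_t)) = 8313.58 m/s
Step 4: dv1 = |8313.58 - 6508.86| = 1804.73 m/s
Step 5: v2 (circular at r2) = 3093.75 m/s, v_t2 = 1878.23 m/s
Step 6: dv2 = |3093.75 - 1878.23| = 1215.52 m/s
Step 7: Total delta-v = 1804.73 + 1215.52 = 3020.2 m/s

3020.2


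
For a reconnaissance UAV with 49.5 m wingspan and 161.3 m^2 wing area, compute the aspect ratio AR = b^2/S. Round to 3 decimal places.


Step 1: b^2 = 49.5^2 = 2450.25
Step 2: AR = 2450.25 / 161.3 = 15.191

15.191


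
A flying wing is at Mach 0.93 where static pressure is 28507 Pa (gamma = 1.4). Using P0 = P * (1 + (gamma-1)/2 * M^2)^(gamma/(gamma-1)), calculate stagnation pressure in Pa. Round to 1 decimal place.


Step 1: (gamma-1)/2 * M^2 = 0.2 * 0.8649 = 0.17298
Step 2: 1 + 0.17298 = 1.17298
Step 3: Exponent gamma/(gamma-1) = 3.5
Step 4: P0 = 28507 * 1.17298^3.5 = 49827.4 Pa

49827.4


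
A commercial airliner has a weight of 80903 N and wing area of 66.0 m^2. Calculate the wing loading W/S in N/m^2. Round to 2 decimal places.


Step 1: Wing loading = W / S = 80903 / 66.0
Step 2: Wing loading = 1225.80 N/m^2

1225.80


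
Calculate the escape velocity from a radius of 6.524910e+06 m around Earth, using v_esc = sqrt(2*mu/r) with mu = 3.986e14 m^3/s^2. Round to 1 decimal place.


Step 1: 2*mu/r = 2 * 3.986e14 / 6.524910e+06 = 122177930.4236
Step 2: v_esc = sqrt(122177930.4236) = 11053.4 m/s

11053.4


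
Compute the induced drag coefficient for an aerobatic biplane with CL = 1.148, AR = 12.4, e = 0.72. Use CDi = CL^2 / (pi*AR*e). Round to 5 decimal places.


Step 1: CL^2 = 1.148^2 = 1.317904
Step 2: pi * AR * e = 3.14159 * 12.4 * 0.72 = 28.048139
Step 3: CDi = 1.317904 / 28.048139 = 0.04699

0.04699


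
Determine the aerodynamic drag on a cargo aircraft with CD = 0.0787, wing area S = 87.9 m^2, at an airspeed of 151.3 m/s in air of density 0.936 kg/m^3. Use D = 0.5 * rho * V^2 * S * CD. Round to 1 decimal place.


Step 1: Dynamic pressure q = 0.5 * 0.936 * 151.3^2 = 10713.3109 Pa
Step 2: Drag D = q * S * CD = 10713.3109 * 87.9 * 0.0787
Step 3: D = 74111.8 N

74111.8


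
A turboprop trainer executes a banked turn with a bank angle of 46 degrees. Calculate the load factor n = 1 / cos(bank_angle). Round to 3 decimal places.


Step 1: Convert 46 degrees to radians = 0.802851
Step 2: cos(46 deg) = 0.694658
Step 3: n = 1 / 0.694658 = 1.440

1.440


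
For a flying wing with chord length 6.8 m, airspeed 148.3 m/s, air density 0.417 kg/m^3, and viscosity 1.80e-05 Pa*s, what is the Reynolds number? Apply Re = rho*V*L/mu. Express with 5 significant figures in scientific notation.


Step 1: Numerator = rho * V * L = 0.417 * 148.3 * 6.8 = 420.51948
Step 2: Re = 420.51948 / 1.80e-05
Step 3: Re = 2.3362e+07

2.3362e+07


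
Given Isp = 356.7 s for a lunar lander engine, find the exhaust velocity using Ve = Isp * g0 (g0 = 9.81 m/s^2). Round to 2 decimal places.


Step 1: Ve = Isp * g0 = 356.7 * 9.81
Step 2: Ve = 3499.23 m/s

3499.23


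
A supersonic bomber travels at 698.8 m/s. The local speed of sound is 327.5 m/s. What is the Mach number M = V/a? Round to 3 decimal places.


Step 1: M = V / a = 698.8 / 327.5
Step 2: M = 2.134

2.134


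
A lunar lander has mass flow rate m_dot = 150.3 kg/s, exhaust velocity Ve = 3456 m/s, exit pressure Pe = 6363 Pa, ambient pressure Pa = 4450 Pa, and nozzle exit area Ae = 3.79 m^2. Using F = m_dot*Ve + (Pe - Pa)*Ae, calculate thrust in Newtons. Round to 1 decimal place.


Step 1: Momentum thrust = m_dot * Ve = 150.3 * 3456 = 519436.8 N
Step 2: Pressure thrust = (Pe - Pa) * Ae = (6363 - 4450) * 3.79 = 7250.27 N
Step 3: Total thrust F = 519436.8 + 7250.27 = 526687.1 N

526687.1


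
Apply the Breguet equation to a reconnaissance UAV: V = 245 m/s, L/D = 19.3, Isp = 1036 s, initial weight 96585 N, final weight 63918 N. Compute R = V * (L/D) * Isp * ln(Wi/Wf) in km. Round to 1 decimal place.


Step 1: Coefficient = V * (L/D) * Isp = 245 * 19.3 * 1036 = 4898726.0 m
Step 2: Wi/Wf = 96585 / 63918 = 1.511077
Step 3: ln(1.511077) = 0.412822
Step 4: R = 4898726.0 * 0.412822 = 2022304.0 m = 2022.3 km

2022.3


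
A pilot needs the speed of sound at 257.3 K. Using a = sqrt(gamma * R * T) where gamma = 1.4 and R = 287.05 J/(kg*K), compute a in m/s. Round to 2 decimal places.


Step 1: gamma * R * T = 1.4 * 287.05 * 257.3 = 103401.151
Step 2: a = sqrt(103401.151) = 321.56 m/s

321.56


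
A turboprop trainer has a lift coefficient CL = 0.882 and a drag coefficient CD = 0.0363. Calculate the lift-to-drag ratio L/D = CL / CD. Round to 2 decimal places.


Step 1: L/D = CL / CD = 0.882 / 0.0363
Step 2: L/D = 24.30

24.30


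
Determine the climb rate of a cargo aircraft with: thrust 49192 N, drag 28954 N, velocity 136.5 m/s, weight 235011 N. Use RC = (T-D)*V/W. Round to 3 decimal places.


Step 1: Excess thrust = T - D = 49192 - 28954 = 20238 N
Step 2: Excess power = 20238 * 136.5 = 2762487.0 W
Step 3: RC = 2762487.0 / 235011 = 11.755 m/s

11.755


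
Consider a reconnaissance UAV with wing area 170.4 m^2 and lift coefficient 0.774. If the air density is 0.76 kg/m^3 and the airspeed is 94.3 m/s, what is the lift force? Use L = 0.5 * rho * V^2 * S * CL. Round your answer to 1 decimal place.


Step 1: Calculate dynamic pressure q = 0.5 * 0.76 * 94.3^2 = 0.5 * 0.76 * 8892.49 = 3379.1462 Pa
Step 2: Multiply by wing area and lift coefficient: L = 3379.1462 * 170.4 * 0.774
Step 3: L = 575806.5125 * 0.774 = 445674.2 N

445674.2


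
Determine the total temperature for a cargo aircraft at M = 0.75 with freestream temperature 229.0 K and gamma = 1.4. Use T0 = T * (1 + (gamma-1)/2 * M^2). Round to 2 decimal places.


Step 1: (gamma-1)/2 = 0.2
Step 2: M^2 = 0.5625
Step 3: 1 + 0.2 * 0.5625 = 1.1125
Step 4: T0 = 229.0 * 1.1125 = 254.76 K

254.76


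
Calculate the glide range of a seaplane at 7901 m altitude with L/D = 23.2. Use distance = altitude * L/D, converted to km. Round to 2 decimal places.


Step 1: Glide distance = altitude * L/D = 7901 * 23.2 = 183303.2 m
Step 2: Convert to km: 183303.2 / 1000 = 183.30 km

183.30


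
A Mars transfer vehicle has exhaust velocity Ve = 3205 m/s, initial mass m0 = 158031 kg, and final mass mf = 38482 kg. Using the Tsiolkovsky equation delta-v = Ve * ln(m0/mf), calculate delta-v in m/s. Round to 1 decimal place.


Step 1: Mass ratio m0/mf = 158031 / 38482 = 4.106621
Step 2: ln(4.106621) = 1.412601
Step 3: delta-v = 3205 * 1.412601 = 4527.4 m/s

4527.4


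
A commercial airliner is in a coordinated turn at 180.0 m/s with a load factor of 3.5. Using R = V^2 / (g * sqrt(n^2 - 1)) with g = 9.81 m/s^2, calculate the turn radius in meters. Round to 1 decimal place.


Step 1: V^2 = 180.0^2 = 32400.0
Step 2: n^2 - 1 = 3.5^2 - 1 = 11.25
Step 3: sqrt(11.25) = 3.354102
Step 4: R = 32400.0 / (9.81 * 3.354102) = 984.7 m

984.7


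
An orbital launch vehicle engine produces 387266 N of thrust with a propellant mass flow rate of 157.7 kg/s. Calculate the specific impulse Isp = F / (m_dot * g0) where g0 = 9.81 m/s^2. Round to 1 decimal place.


Step 1: m_dot * g0 = 157.7 * 9.81 = 1547.04
Step 2: Isp = 387266 / 1547.04 = 250.3 s

250.3


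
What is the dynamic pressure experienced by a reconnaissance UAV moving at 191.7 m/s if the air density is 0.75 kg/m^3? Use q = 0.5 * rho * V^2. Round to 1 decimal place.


Step 1: V^2 = 191.7^2 = 36748.89
Step 2: q = 0.5 * 0.75 * 36748.89
Step 3: q = 13780.8 Pa

13780.8


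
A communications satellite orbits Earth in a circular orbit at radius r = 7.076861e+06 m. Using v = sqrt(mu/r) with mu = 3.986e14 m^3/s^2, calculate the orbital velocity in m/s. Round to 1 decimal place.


Step 1: mu / r = 3.986e14 / 7.076861e+06 = 56324407.1065
Step 2: v = sqrt(56324407.1065) = 7505.0 m/s

7505.0


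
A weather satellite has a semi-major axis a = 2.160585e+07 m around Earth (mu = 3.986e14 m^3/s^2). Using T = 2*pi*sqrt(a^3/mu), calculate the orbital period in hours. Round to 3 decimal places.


Step 1: a^3 / mu = 1.008589e+22 / 3.986e14 = 2.530328e+07
Step 2: sqrt(2.530328e+07) = 5030.2363 s
Step 3: T = 2*pi * 5030.2363 = 31605.91 s
Step 4: T in hours = 31605.91 / 3600 = 8.779 hours

8.779


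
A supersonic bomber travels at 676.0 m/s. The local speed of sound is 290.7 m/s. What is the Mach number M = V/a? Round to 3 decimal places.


Step 1: M = V / a = 676.0 / 290.7
Step 2: M = 2.325

2.325


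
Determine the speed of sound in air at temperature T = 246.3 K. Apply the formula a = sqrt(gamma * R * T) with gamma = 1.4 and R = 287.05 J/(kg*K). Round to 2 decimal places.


Step 1: gamma * R * T = 1.4 * 287.05 * 246.3 = 98980.581
Step 2: a = sqrt(98980.581) = 314.61 m/s

314.61


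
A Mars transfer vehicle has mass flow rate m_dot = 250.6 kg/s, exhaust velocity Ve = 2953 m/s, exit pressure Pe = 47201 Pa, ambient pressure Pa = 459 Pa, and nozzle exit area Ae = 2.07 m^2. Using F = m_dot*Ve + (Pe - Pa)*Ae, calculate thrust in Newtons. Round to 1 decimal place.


Step 1: Momentum thrust = m_dot * Ve = 250.6 * 2953 = 740021.8 N
Step 2: Pressure thrust = (Pe - Pa) * Ae = (47201 - 459) * 2.07 = 96755.94 N
Step 3: Total thrust F = 740021.8 + 96755.94 = 836777.7 N

836777.7


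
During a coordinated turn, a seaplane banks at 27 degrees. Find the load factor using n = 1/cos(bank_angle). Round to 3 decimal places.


Step 1: Convert 27 degrees to radians = 0.471239
Step 2: cos(27 deg) = 0.891007
Step 3: n = 1 / 0.891007 = 1.122

1.122


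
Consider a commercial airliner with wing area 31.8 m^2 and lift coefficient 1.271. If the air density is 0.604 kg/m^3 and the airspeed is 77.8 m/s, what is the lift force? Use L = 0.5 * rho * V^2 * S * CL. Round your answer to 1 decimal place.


Step 1: Calculate dynamic pressure q = 0.5 * 0.604 * 77.8^2 = 0.5 * 0.604 * 6052.84 = 1827.9577 Pa
Step 2: Multiply by wing area and lift coefficient: L = 1827.9577 * 31.8 * 1.271
Step 3: L = 58129.0542 * 1.271 = 73882.0 N

73882.0


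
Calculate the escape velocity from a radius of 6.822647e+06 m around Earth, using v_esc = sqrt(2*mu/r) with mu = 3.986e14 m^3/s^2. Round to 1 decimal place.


Step 1: 2*mu/r = 2 * 3.986e14 / 6.822647e+06 = 116846144.9053
Step 2: v_esc = sqrt(116846144.9053) = 10809.5 m/s

10809.5


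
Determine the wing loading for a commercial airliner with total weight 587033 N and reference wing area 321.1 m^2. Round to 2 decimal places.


Step 1: Wing loading = W / S = 587033 / 321.1
Step 2: Wing loading = 1828.19 N/m^2

1828.19


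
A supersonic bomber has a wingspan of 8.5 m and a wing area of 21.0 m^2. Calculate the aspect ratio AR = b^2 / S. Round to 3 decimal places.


Step 1: b^2 = 8.5^2 = 72.25
Step 2: AR = 72.25 / 21.0 = 3.440

3.440


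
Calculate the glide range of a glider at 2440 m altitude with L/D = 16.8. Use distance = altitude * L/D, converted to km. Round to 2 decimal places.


Step 1: Glide distance = altitude * L/D = 2440 * 16.8 = 40992.0 m
Step 2: Convert to km: 40992.0 / 1000 = 40.99 km

40.99


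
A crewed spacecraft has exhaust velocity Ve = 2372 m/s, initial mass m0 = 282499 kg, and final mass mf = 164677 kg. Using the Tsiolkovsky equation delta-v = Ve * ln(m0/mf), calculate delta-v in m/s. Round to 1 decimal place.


Step 1: Mass ratio m0/mf = 282499 / 164677 = 1.715473
Step 2: ln(1.715473) = 0.539689
Step 3: delta-v = 2372 * 0.539689 = 1280.1 m/s

1280.1


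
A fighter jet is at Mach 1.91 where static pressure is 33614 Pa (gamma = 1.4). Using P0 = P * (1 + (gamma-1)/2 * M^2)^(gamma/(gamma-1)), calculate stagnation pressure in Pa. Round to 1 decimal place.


Step 1: (gamma-1)/2 * M^2 = 0.2 * 3.6481 = 0.72962
Step 2: 1 + 0.72962 = 1.72962
Step 3: Exponent gamma/(gamma-1) = 3.5
Step 4: P0 = 33614 * 1.72962^3.5 = 228742.9 Pa

228742.9


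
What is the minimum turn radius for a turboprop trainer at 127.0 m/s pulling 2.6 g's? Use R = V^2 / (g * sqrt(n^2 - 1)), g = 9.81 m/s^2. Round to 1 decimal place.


Step 1: V^2 = 127.0^2 = 16129.0
Step 2: n^2 - 1 = 2.6^2 - 1 = 5.76
Step 3: sqrt(5.76) = 2.4
Step 4: R = 16129.0 / (9.81 * 2.4) = 685.1 m

685.1


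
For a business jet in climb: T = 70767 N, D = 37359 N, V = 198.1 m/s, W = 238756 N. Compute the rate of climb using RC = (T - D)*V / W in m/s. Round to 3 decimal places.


Step 1: Excess thrust = T - D = 70767 - 37359 = 33408 N
Step 2: Excess power = 33408 * 198.1 = 6618124.8 W
Step 3: RC = 6618124.8 / 238756 = 27.719 m/s

27.719
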